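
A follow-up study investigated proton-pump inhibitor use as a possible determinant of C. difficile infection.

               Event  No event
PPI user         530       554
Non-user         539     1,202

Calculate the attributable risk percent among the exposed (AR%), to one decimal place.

Cells: a = 530, b = 554, c = 539, d = 1202.
Risk in exposed = 530/1084 = 0.48893; risk in unexposed = 539/1741 = 0.30959.
RR = 0.48893/0.30959 = 1.57927
AR% = (RR − 1)/RR × 100 = (1.57927 − 1)/1.57927 × 100 = 36.6796%

36.7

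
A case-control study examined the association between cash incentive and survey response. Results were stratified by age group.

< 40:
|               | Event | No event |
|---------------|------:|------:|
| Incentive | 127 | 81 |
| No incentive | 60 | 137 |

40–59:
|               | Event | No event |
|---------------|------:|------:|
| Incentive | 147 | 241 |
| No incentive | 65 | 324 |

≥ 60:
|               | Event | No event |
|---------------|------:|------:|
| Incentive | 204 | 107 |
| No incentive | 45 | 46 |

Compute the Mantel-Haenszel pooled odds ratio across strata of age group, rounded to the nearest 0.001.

2.891

OR_MH = Σ(aᵢdᵢ/nᵢ) / Σ(bᵢcᵢ/nᵢ), where nᵢ is the stratum total.
Stratum 1 (< 40): n = 405; a·d/n = 127·137/405 = 42.9605; b·c/n = 81·60/405 = 12.0000
Stratum 2 (40–59): n = 777; a·d/n = 147·324/777 = 61.2973; b·c/n = 241·65/777 = 20.1609
Stratum 3 (≥ 60): n = 402; a·d/n = 204·46/402 = 23.3433; b·c/n = 107·45/402 = 11.9776
OR_MH = (42.9605 + 61.2973 + 23.3433) / (12.0000 + 20.1609 + 11.9776) = 127.6011 / 44.1385 = 2.89093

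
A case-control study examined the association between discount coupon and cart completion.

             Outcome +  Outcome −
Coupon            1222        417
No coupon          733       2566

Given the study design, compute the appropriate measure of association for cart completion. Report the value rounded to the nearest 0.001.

10.259

Cells: a = 1222, b = 417, c = 733, d = 2566.
This is a case-control study: participants were sampled on outcome status, so risks in the source population cannot be estimated directly — relative risk is not valid here. The odds ratio is the appropriate measure.
OR = (a·d)/(b·c) = (1222 × 2566) / (417 × 733) = 3135652 / 305661 = 10.25859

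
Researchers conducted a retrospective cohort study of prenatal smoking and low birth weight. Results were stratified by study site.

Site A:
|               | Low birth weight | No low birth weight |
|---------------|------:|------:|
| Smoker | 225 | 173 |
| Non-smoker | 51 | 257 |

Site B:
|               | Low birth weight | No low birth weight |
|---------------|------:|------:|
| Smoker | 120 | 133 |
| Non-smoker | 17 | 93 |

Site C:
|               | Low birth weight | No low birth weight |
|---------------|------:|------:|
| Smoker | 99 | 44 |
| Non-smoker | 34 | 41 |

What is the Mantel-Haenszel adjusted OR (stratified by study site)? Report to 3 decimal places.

5.130

OR_MH = Σ(aᵢdᵢ/nᵢ) / Σ(bᵢcᵢ/nᵢ), where nᵢ is the stratum total.
Stratum 1 (Site A): n = 706; a·d/n = 225·257/706 = 81.9051; b·c/n = 173·51/706 = 12.4972
Stratum 2 (Site B): n = 363; a·d/n = 120·93/363 = 30.7438; b·c/n = 133·17/363 = 6.2287
Stratum 3 (Site C): n = 218; a·d/n = 99·41/218 = 18.6193; b·c/n = 44·34/218 = 6.8624
OR_MH = (81.9051 + 30.7438 + 18.6193) / (12.4972 + 6.2287 + 6.8624) = 131.2682 / 25.5882 = 5.13003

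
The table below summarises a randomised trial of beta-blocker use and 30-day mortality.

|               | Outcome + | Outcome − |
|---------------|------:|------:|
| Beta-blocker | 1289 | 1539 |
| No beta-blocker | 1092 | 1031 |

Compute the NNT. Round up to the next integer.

Risk in treated group = 1289/2828 = 0.45580; risk in control = 1092/2123 = 0.51437.
Absolute risk reduction = 0.51437 − 0.45580 = 0.05857
NNT = 1 / ARR = 1 / 0.05857 = 17.074 → round up → 18

18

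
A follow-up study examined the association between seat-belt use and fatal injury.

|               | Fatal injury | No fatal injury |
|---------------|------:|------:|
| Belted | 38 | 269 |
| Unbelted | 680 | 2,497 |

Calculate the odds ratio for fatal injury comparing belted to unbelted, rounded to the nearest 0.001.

Cells: a = 38, b = 269, c = 680, d = 2497.
OR = (a·d)/(b·c) = (38 × 2497) / (269 × 680) = 94886 / 182920 = 0.51873
Exposure is associated with lower odds of fatal injury (OR = 0.52 < 1).

0.519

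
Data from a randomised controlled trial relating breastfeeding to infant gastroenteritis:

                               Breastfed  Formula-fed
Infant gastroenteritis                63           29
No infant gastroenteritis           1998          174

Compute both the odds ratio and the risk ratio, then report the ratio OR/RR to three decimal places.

0.884

Reading the table with exposure as columns: a = 63 (Breastfed, case), b = 1998 (Breastfed, non-case), c = 29 (Formula-fed, case), d = 174.
OR = (63·174)/(1998·29) = 10962/57942 = 0.18919
Risk in exposed = 63/2061 = 0.03057; risk in unexposed = 29/203 = 0.14286; RR = 0.21397
OR/RR = 0.18919 / 0.21397 = 0.88417
The outcome is not rare, so the OR lies further from 1 than the RR.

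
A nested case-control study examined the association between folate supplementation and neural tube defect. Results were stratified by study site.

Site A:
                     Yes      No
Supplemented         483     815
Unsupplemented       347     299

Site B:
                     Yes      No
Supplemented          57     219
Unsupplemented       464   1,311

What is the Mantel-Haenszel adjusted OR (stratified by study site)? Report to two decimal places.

OR_MH = Σ(aᵢdᵢ/nᵢ) / Σ(bᵢcᵢ/nᵢ), where nᵢ is the stratum total.
Stratum 1 (Site A): n = 1944; a·d/n = 483·299/1944 = 74.2886; b·c/n = 815·347/1944 = 145.4758
Stratum 2 (Site B): n = 2051; a·d/n = 57·1311/2051 = 36.4344; b·c/n = 219·464/2051 = 49.5446
OR_MH = (74.2886 + 36.4344) / (145.4758 + 49.5446) = 110.7230 / 195.0204 = 0.56775

0.57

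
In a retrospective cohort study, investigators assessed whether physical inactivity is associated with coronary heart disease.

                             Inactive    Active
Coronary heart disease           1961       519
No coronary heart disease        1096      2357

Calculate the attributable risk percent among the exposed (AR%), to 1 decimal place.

71.9

Reading the table with exposure as columns: a = 1961 (Inactive, case), b = 1096 (Inactive, non-case), c = 519 (Active, case), d = 2357.
Risk in exposed = 1961/3057 = 0.64148; risk in unexposed = 519/2876 = 0.18046.
RR = 0.64148/0.18046 = 3.55471
AR% = (RR − 1)/RR × 100 = (3.55471 − 1)/3.55471 × 100 = 71.8683%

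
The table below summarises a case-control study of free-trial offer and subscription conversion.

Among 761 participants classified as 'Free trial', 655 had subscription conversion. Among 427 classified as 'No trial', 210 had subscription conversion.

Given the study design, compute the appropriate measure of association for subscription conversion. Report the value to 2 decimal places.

From the description: a = 655, b = 106, c = 210, d = 217.
This is a case-control study: participants were sampled on outcome status, so risks in the source population cannot be estimated directly — relative risk is not valid here. The odds ratio is the appropriate measure.
OR = (a·d)/(b·c) = (655 × 217) / (106 × 210) = 142135 / 22260 = 6.38522

6.39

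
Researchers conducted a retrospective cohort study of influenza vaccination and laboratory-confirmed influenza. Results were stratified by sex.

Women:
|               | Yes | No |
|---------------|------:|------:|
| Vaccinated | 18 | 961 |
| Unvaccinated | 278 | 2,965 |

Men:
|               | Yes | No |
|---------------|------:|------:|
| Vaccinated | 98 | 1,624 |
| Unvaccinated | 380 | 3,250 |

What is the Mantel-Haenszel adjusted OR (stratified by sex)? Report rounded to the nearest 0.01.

OR_MH = Σ(aᵢdᵢ/nᵢ) / Σ(bᵢcᵢ/nᵢ), where nᵢ is the stratum total.
Stratum 1 (Women): n = 4222; a·d/n = 18·2965/4222 = 12.6409; b·c/n = 961·278/4222 = 63.2776
Stratum 2 (Men): n = 5352; a·d/n = 98·3250/5352 = 59.5105; b·c/n = 1624·380/5352 = 115.3064
OR_MH = (12.6409 + 59.5105) / (63.2776 + 115.3064) = 72.1514 / 178.5840 = 0.40402

0.40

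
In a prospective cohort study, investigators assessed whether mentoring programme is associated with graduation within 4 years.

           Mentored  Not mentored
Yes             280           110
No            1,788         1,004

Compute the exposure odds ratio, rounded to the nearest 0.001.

Reading the table with exposure as columns: a = 280 (Mentored, case), b = 1788 (Mentored, non-case), c = 110 (Not mentored, case), d = 1004.
OR = (a·d)/(b·c) = (280 × 1004) / (1788 × 110) = 281120 / 196680 = 1.42933
The odds of graduation within 4 years are about 1.43 times as high in the mentored group.

1.429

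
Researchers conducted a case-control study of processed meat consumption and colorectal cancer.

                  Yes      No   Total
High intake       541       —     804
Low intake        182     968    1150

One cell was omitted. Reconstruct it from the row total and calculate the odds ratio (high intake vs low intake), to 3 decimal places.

10.941

The missing cell is in the exposed row: 804 − 541 = 263.
So a = 541, b = 263, c = 182, d = 968.
OR = (a·d)/(b·c) = (541 × 968) / (263 × 182) = 523688 / 47866 = 10.94071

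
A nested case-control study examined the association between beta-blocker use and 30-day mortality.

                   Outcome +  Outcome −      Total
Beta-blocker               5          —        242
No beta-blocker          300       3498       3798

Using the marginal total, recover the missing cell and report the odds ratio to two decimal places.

0.25

The missing cell is in the exposed row: 242 − 5 = 237.
So a = 5, b = 237, c = 300, d = 3498.
OR = (a·d)/(b·c) = (5 × 3498) / (237 × 300) = 17490 / 71100 = 0.24599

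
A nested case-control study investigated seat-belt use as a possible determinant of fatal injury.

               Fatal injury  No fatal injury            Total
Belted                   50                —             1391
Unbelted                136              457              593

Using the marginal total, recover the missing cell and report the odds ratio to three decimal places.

The missing cell is in the exposed row: 1391 − 50 = 1341.
So a = 50, b = 1341, c = 136, d = 457.
OR = (a·d)/(b·c) = (50 × 457) / (1341 × 136) = 22850 / 182376 = 0.12529

0.125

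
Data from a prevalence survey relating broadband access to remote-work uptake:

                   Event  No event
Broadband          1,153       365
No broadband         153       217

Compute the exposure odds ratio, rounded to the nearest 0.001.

Cells: a = 1153, b = 365, c = 153, d = 217.
OR = (a·d)/(b·c) = (1153 × 217) / (365 × 153) = 250201 / 55845 = 4.48028
The odds of remote-work uptake are about 4.48 times as high in the broadband group.

4.480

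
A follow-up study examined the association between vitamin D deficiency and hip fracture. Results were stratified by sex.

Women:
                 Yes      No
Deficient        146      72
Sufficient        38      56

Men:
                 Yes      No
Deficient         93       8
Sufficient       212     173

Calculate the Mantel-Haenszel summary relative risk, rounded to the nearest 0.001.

RR_MH = Σ(aᵢ·n₀ᵢ/nᵢ) / Σ(cᵢ·n₁ᵢ/nᵢ), with n₁ᵢ = aᵢ+bᵢ (exposed), n₀ᵢ = cᵢ+dᵢ (unexposed), nᵢ = n₁ᵢ+n₀ᵢ.
Stratum 1 (Women): n₁ = 218, n₀ = 94, n = 312; a·n₀/n = 146·94/312 = 43.9872; c·n₁/n = 38·218/312 = 26.5513
Stratum 2 (Men): n₁ = 101, n₀ = 385, n = 486; a·n₀/n = 93·385/486 = 73.6728; c·n₁/n = 212·101/486 = 44.0576
RR_MH = (43.9872 + 73.6728) / (26.5513 + 44.0576) = 117.6600 / 70.6089 = 1.66636

1.666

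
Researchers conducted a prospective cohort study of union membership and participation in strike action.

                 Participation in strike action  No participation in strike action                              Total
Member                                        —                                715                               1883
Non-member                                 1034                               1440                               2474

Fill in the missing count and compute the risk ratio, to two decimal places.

The missing cell is in the exposed row: 1883 − 715 = 1168.
So a = 1168, b = 715, c = 1034, d = 1440.
RR = [a/(a+b)] / [c/(c+d)] = (1168/1883) / (1034/2474) = 0.62029/0.41795 = 1.48413

1.48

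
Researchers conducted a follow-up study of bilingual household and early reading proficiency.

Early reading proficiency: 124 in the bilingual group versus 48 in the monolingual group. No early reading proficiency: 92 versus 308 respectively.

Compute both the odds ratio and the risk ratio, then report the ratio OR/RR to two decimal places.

From the description: a = 124, b = 92, c = 48, d = 308.
OR = (124·308)/(92·48) = 38192/4416 = 8.64855
Risk in exposed = 124/216 = 0.57407; risk in unexposed = 48/356 = 0.13483; RR = 4.25772
OR/RR = 8.64855 / 4.25772 = 2.03127
The outcome is not rare, so the OR lies further from 1 than the RR.

2.03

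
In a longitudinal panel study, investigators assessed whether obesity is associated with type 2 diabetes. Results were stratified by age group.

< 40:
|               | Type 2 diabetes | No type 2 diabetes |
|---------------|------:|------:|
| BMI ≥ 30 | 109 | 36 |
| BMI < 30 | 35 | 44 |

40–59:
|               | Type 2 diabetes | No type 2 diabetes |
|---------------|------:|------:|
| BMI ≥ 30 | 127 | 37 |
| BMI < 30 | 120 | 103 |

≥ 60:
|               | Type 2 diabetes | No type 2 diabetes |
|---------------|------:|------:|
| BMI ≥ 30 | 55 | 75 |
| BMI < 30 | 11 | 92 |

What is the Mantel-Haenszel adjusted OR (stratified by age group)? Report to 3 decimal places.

OR_MH = Σ(aᵢdᵢ/nᵢ) / Σ(bᵢcᵢ/nᵢ), where nᵢ is the stratum total.
Stratum 1 (< 40): n = 224; a·d/n = 109·44/224 = 21.4107; b·c/n = 36·35/224 = 5.6250
Stratum 2 (40–59): n = 387; a·d/n = 127·103/387 = 33.8010; b·c/n = 37·120/387 = 11.4729
Stratum 3 (≥ 60): n = 233; a·d/n = 55·92/233 = 21.7167; b·c/n = 75·11/233 = 3.5408
OR_MH = (21.4107 + 33.8010 + 21.7167) / (5.6250 + 11.4729 + 3.5408) = 76.9285 / 20.6386 = 3.72740

3.727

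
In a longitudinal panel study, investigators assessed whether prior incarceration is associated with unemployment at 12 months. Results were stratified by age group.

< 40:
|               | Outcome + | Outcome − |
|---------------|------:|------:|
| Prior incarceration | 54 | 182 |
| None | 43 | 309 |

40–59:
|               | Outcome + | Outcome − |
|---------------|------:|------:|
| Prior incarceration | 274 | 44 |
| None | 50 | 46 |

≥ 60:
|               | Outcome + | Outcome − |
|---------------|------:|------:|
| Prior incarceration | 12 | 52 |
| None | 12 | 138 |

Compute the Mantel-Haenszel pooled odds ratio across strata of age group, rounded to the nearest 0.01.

OR_MH = Σ(aᵢdᵢ/nᵢ) / Σ(bᵢcᵢ/nᵢ), where nᵢ is the stratum total.
Stratum 1 (< 40): n = 588; a·d/n = 54·309/588 = 28.3776; b·c/n = 182·43/588 = 13.3095
Stratum 2 (40–59): n = 414; a·d/n = 274·46/414 = 30.4444; b·c/n = 44·50/414 = 5.3140
Stratum 3 (≥ 60): n = 214; a·d/n = 12·138/214 = 7.7383; b·c/n = 52·12/214 = 2.9159
OR_MH = (28.3776 + 30.4444 + 7.7383) / (13.3095 + 5.3140 + 2.9159) = 66.5603 / 21.5394 = 3.09016

3.09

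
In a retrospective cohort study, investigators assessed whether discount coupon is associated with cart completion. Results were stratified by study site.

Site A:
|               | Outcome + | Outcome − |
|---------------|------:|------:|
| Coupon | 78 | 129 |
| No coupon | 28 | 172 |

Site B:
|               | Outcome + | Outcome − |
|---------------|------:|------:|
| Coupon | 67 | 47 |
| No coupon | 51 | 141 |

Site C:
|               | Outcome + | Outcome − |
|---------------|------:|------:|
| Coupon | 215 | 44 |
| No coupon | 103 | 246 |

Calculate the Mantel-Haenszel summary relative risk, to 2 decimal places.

2.64

RR_MH = Σ(aᵢ·n₀ᵢ/nᵢ) / Σ(cᵢ·n₁ᵢ/nᵢ), with n₁ᵢ = aᵢ+bᵢ (exposed), n₀ᵢ = cᵢ+dᵢ (unexposed), nᵢ = n₁ᵢ+n₀ᵢ.
Stratum 1 (Site A): n₁ = 207, n₀ = 200, n = 407; a·n₀/n = 78·200/407 = 38.3292; c·n₁/n = 28·207/407 = 14.2408
Stratum 2 (Site B): n₁ = 114, n₀ = 192, n = 306; a·n₀/n = 67·192/306 = 42.0392; c·n₁/n = 51·114/306 = 19.0000
Stratum 3 (Site C): n₁ = 259, n₀ = 349, n = 608; a·n₀/n = 215·349/608 = 123.4128; c·n₁/n = 103·259/608 = 43.8766
RR_MH = (38.3292 + 42.0392 + 123.4128) / (14.2408 + 19.0000 + 43.8766) = 203.7813 / 77.1174 = 2.64248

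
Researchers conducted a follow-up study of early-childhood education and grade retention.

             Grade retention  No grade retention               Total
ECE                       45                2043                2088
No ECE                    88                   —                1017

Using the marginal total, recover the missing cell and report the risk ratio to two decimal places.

The missing cell is in the unexposed row: 1017 − 88 = 929.
So a = 45, b = 2043, c = 88, d = 929.
RR = [a/(a+b)] / [c/(c+d)] = (45/2088) / (88/1017) = 0.02155/0.08653 = 0.24907

0.25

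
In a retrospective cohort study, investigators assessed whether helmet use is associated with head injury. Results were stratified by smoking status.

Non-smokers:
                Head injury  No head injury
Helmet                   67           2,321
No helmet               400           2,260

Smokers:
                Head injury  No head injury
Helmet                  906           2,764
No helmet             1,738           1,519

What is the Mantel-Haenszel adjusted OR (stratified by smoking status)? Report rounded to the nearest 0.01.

OR_MH = Σ(aᵢdᵢ/nᵢ) / Σ(bᵢcᵢ/nᵢ), where nᵢ is the stratum total.
Stratum 1 (Non-smokers): n = 5048; a·d/n = 67·2260/5048 = 29.9960; b·c/n = 2321·400/5048 = 183.9144
Stratum 2 (Smokers): n = 6927; a·d/n = 906·1519/6927 = 198.6739; b·c/n = 2764·1738/6927 = 693.4939
OR_MH = (29.9960 + 198.6739) / (183.9144 + 693.4939) = 228.6699 / 877.4083 = 0.26062

0.26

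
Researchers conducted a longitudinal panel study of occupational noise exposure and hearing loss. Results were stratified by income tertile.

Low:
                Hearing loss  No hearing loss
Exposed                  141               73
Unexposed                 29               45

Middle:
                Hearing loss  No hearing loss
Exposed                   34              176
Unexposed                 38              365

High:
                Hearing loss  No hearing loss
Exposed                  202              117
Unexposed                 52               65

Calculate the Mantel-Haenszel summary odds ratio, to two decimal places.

2.25

OR_MH = Σ(aᵢdᵢ/nᵢ) / Σ(bᵢcᵢ/nᵢ), where nᵢ is the stratum total.
Stratum 1 (Low): n = 288; a·d/n = 141·45/288 = 22.0312; b·c/n = 73·29/288 = 7.3507
Stratum 2 (Middle): n = 613; a·d/n = 34·365/613 = 20.2447; b·c/n = 176·38/613 = 10.9103
Stratum 3 (High): n = 436; a·d/n = 202·65/436 = 30.1147; b·c/n = 117·52/436 = 13.9541
OR_MH = (22.0312 + 20.2447 + 30.1147) / (7.3507 + 10.9103 + 13.9541) = 72.3906 / 32.2151 = 2.24710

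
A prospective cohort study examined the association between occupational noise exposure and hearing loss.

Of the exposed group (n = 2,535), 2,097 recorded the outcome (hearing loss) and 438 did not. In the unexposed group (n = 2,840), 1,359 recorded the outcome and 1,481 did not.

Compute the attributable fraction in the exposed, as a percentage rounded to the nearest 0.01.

42.15

From the description: a = 2097, b = 438, c = 1359, d = 1481.
Risk in exposed = 2097/2535 = 0.82722; risk in unexposed = 1359/2840 = 0.47852.
RR = 0.82722/0.47852 = 1.72870
AR% = (RR − 1)/RR × 100 = (1.72870 − 1)/1.72870 × 100 = 42.1530%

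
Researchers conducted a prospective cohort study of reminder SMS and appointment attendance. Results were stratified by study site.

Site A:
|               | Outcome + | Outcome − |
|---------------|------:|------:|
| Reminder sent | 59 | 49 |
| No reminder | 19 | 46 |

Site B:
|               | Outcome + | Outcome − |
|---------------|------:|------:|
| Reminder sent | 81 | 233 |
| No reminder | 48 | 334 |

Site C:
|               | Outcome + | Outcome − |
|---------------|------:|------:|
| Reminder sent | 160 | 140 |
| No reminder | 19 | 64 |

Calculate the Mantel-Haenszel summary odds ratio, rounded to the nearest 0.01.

OR_MH = Σ(aᵢdᵢ/nᵢ) / Σ(bᵢcᵢ/nᵢ), where nᵢ is the stratum total.
Stratum 1 (Site A): n = 173; a·d/n = 59·46/173 = 15.6879; b·c/n = 49·19/173 = 5.3815
Stratum 2 (Site B): n = 696; a·d/n = 81·334/696 = 38.8707; b·c/n = 233·48/696 = 16.0690
Stratum 3 (Site C): n = 383; a·d/n = 160·64/383 = 26.7363; b·c/n = 140·19/383 = 6.9452
OR_MH = (15.6879 + 38.8707 + 26.7363) / (5.3815 + 16.0690 + 6.9452) = 81.2948 / 28.3956 = 2.86293

2.86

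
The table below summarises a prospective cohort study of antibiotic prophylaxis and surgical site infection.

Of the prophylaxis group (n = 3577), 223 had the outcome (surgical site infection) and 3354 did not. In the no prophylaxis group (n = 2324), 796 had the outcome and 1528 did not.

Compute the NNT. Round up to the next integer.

4

Risk in treated group = 223/3577 = 0.06234; risk in control = 796/2324 = 0.34251.
Absolute risk reduction = 0.34251 − 0.06234 = 0.28017
NNT = 1 / ARR = 1 / 0.28017 = 3.569 → round up → 4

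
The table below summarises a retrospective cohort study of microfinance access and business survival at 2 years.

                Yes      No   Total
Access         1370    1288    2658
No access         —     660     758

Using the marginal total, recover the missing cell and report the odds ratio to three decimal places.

The missing cell is in the unexposed row: 758 − 660 = 98.
So a = 1370, b = 1288, c = 98, d = 660.
OR = (a·d)/(b·c) = (1370 × 660) / (1288 × 98) = 904200 / 126224 = 7.16346

7.163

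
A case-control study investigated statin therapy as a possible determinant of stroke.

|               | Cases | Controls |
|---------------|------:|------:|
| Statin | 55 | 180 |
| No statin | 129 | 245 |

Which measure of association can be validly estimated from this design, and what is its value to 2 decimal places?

0.58

Cells: a = 55, b = 180, c = 129, d = 245.
This is a case-control study: participants were sampled on outcome status, so risks in the source population cannot be estimated directly — relative risk is not valid here. The odds ratio is the appropriate measure.
OR = (a·d)/(b·c) = (55 × 245) / (180 × 129) = 13475 / 23220 = 0.58032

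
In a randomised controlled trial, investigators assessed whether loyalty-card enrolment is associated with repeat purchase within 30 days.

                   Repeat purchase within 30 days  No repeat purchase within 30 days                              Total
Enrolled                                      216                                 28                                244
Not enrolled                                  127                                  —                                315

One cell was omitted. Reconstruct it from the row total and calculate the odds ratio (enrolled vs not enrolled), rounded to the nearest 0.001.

11.420

The missing cell is in the unexposed row: 315 − 127 = 188.
So a = 216, b = 28, c = 127, d = 188.
OR = (a·d)/(b·c) = (216 × 188) / (28 × 127) = 40608 / 3556 = 11.41957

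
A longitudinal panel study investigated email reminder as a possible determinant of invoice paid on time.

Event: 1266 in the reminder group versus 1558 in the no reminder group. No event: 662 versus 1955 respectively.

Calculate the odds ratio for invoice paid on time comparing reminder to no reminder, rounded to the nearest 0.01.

From the description: a = 1266, b = 662, c = 1558, d = 1955.
OR = (a·d)/(b·c) = (1266 × 1955) / (662 × 1558) = 2475030 / 1031396 = 2.39969
The odds of invoice paid on time are about 2.40 times as high in the reminder group.

2.40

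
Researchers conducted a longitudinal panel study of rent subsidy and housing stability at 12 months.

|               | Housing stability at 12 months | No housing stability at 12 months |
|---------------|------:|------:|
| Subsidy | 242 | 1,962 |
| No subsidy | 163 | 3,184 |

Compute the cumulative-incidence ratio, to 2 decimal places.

2.25

Cells: a = 242, b = 1962, c = 163, d = 3184.
Risk in exposed = 242/2204 = 0.10980; risk in unexposed = 163/3347 = 0.04870.
RR = 0.10980 / 0.04870 = 2.25461
The risk among the exposed is 2.25 times that among the unexposed.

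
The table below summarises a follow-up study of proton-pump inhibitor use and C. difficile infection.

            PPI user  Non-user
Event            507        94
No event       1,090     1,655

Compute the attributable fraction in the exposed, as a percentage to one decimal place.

Reading the table with exposure as columns: a = 507 (PPI user, case), b = 1090 (PPI user, non-case), c = 94 (Non-user, case), d = 1655.
Risk in exposed = 507/1597 = 0.31747; risk in unexposed = 94/1749 = 0.05374.
RR = 0.31747/0.05374 = 5.90697
AR% = (RR − 1)/RR × 100 = (5.90697 − 1)/5.90697 × 100 = 83.0709%

83.1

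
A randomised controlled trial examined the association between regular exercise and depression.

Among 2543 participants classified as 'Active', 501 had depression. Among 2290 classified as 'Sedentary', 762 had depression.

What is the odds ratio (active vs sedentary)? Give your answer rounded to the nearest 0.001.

0.492

From the description: a = 501, b = 2042, c = 762, d = 1528.
OR = (a·d)/(b·c) = (501 × 1528) / (2042 × 762) = 765528 / 1556004 = 0.49198
Exposure is associated with lower odds of depression (OR = 0.49 < 1).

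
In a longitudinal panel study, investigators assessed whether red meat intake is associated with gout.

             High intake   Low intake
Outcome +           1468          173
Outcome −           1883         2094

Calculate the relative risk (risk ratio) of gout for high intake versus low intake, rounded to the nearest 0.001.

5.741

Reading the table with exposure as columns: a = 1468 (High intake, case), b = 1883 (High intake, non-case), c = 173 (Low intake, case), d = 2094.
Risk in exposed = 1468/3351 = 0.43808; risk in unexposed = 173/2267 = 0.07631.
RR = 0.43808 / 0.07631 = 5.74060
The risk among the exposed is 5.74 times that among the unexposed.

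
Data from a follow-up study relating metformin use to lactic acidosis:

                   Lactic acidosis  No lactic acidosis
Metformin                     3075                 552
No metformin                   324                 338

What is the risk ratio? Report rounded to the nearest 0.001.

Cells: a = 3075, b = 552, c = 324, d = 338.
Risk in exposed = 3075/3627 = 0.84781; risk in unexposed = 324/662 = 0.48943.
RR = 0.84781 / 0.48943 = 1.73225
The risk among the exposed is 1.73 times that among the unexposed.

1.732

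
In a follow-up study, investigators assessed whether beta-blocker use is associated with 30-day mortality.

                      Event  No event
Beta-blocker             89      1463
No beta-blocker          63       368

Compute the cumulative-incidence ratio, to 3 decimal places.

Cells: a = 89, b = 1463, c = 63, d = 368.
Risk in exposed = 89/1552 = 0.05735; risk in unexposed = 63/431 = 0.14617.
RR = 0.05735 / 0.14617 = 0.39232
The risk is 61% lower among the exposed than among the unexposed.

0.392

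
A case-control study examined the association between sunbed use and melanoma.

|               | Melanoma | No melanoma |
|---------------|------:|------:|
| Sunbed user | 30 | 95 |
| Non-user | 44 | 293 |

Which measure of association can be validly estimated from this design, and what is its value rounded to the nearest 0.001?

Cells: a = 30, b = 95, c = 44, d = 293.
This is a case-control study: participants were sampled on outcome status, so risks in the source population cannot be estimated directly — relative risk is not valid here. The odds ratio is the appropriate measure.
OR = (a·d)/(b·c) = (30 × 293) / (95 × 44) = 8790 / 4180 = 2.10287

2.103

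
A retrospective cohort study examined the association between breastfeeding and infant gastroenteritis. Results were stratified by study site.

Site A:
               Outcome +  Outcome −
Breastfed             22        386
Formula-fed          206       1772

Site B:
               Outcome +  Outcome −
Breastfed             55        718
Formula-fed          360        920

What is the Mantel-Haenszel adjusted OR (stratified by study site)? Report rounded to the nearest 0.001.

0.257

OR_MH = Σ(aᵢdᵢ/nᵢ) / Σ(bᵢcᵢ/nᵢ), where nᵢ is the stratum total.
Stratum 1 (Site A): n = 2386; a·d/n = 22·1772/2386 = 16.3386; b·c/n = 386·206/2386 = 33.3261
Stratum 2 (Site B): n = 2053; a·d/n = 55·920/2053 = 24.6469; b·c/n = 718·360/2053 = 125.9036
OR_MH = (16.3386 + 24.6469) / (33.3261 + 125.9036) = 40.9855 / 159.2296 = 0.25740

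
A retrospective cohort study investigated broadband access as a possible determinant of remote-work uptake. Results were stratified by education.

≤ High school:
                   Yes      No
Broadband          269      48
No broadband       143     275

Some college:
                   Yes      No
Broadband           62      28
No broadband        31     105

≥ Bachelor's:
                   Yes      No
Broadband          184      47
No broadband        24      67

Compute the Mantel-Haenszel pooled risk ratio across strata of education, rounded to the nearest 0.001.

2.656

RR_MH = Σ(aᵢ·n₀ᵢ/nᵢ) / Σ(cᵢ·n₁ᵢ/nᵢ), with n₁ᵢ = aᵢ+bᵢ (exposed), n₀ᵢ = cᵢ+dᵢ (unexposed), nᵢ = n₁ᵢ+n₀ᵢ.
Stratum 1 (≤ High school): n₁ = 317, n₀ = 418, n = 735; a·n₀/n = 269·418/735 = 152.9823; c·n₁/n = 143·317/735 = 61.6748
Stratum 2 (Some college): n₁ = 90, n₀ = 136, n = 226; a·n₀/n = 62·136/226 = 37.3097; c·n₁/n = 31·90/226 = 12.3451
Stratum 3 (≥ Bachelor's): n₁ = 231, n₀ = 91, n = 322; a·n₀/n = 184·91/322 = 52.0000; c·n₁/n = 24·231/322 = 17.2174
RR_MH = (152.9823 + 37.3097 + 52.0000) / (61.6748 + 12.3451 + 17.2174) = 242.2920 / 91.2374 = 2.65562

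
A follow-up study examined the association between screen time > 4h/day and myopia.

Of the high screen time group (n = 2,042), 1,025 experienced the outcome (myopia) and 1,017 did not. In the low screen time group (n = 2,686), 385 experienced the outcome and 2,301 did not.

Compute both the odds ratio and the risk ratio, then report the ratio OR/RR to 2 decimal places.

From the description: a = 1025, b = 1017, c = 385, d = 2301.
OR = (1025·2301)/(1017·385) = 2358525/391545 = 6.02364
Risk in exposed = 1025/2042 = 0.50196; risk in unexposed = 385/2686 = 0.14334; RR = 3.50198
OR/RR = 6.02364 / 3.50198 = 1.72007
The outcome is not rare, so the OR lies further from 1 than the RR.

1.72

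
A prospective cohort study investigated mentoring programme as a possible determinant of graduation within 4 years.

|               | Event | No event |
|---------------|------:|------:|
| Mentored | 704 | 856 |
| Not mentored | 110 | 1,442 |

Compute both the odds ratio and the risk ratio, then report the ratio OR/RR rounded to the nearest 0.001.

Cells: a = 704, b = 856, c = 110, d = 1442.
OR = (704·1442)/(856·110) = 1015168/94160 = 10.78131
Risk in exposed = 704/1560 = 0.45128; risk in unexposed = 110/1552 = 0.07088; RR = 6.36718
OR/RR = 10.78131 / 6.36718 = 1.69326
The outcome is not rare, so the OR lies further from 1 than the RR.

1.693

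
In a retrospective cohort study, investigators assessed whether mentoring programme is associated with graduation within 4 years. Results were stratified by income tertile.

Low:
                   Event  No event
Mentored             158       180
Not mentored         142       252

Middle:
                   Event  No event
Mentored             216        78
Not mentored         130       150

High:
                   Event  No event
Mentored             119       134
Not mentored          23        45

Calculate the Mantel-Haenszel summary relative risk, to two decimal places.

RR_MH = Σ(aᵢ·n₀ᵢ/nᵢ) / Σ(cᵢ·n₁ᵢ/nᵢ), with n₁ᵢ = aᵢ+bᵢ (exposed), n₀ᵢ = cᵢ+dᵢ (unexposed), nᵢ = n₁ᵢ+n₀ᵢ.
Stratum 1 (Low): n₁ = 338, n₀ = 394, n = 732; a·n₀/n = 158·394/732 = 85.0437; c·n₁/n = 142·338/732 = 65.5683
Stratum 2 (Middle): n₁ = 294, n₀ = 280, n = 574; a·n₀/n = 216·280/574 = 105.3659; c·n₁/n = 130·294/574 = 66.5854
Stratum 3 (High): n₁ = 253, n₀ = 68, n = 321; a·n₀/n = 119·68/321 = 25.2087; c·n₁/n = 23·253/321 = 18.1277
RR_MH = (85.0437 + 105.3659 + 25.2087) / (65.5683 + 66.5854 + 18.1277) = 215.6183 / 150.2814 = 1.43476

1.43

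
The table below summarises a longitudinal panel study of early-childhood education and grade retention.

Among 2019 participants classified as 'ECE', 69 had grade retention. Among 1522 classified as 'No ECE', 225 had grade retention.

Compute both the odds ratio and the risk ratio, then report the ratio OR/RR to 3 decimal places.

0.882

From the description: a = 69, b = 1950, c = 225, d = 1297.
OR = (69·1297)/(1950·225) = 89493/438750 = 0.20397
Risk in exposed = 69/2019 = 0.03418; risk in unexposed = 225/1522 = 0.14783; RR = 0.23118
OR/RR = 0.20397 / 0.23118 = 0.88232
The outcome is not rare, so the OR lies further from 1 than the RR.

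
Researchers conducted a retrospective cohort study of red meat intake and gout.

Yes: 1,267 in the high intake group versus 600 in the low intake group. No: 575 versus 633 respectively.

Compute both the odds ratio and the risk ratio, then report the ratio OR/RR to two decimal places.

1.64

From the description: a = 1267, b = 575, c = 600, d = 633.
OR = (1267·633)/(575·600) = 802011/345000 = 2.32467
Risk in exposed = 1267/1842 = 0.68784; risk in unexposed = 600/1233 = 0.48662; RR = 1.41351
OR/RR = 2.32467 / 1.41351 = 1.64461
The outcome is not rare, so the OR lies further from 1 than the RR.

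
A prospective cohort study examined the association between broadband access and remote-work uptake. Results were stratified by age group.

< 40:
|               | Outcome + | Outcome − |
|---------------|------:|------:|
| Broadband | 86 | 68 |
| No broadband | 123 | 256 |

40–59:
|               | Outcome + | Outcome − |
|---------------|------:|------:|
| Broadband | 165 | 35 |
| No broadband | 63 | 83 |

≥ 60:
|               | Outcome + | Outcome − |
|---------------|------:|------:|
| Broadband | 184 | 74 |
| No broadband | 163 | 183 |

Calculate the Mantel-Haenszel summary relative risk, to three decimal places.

1.668

RR_MH = Σ(aᵢ·n₀ᵢ/nᵢ) / Σ(cᵢ·n₁ᵢ/nᵢ), with n₁ᵢ = aᵢ+bᵢ (exposed), n₀ᵢ = cᵢ+dᵢ (unexposed), nᵢ = n₁ᵢ+n₀ᵢ.
Stratum 1 (< 40): n₁ = 154, n₀ = 379, n = 533; a·n₀/n = 86·379/533 = 61.1520; c·n₁/n = 123·154/533 = 35.5385
Stratum 2 (40–59): n₁ = 200, n₀ = 146, n = 346; a·n₀/n = 165·146/346 = 69.6243; c·n₁/n = 63·200/346 = 36.4162
Stratum 3 (≥ 60): n₁ = 258, n₀ = 346, n = 604; a·n₀/n = 184·346/604 = 105.4040; c·n₁/n = 163·258/604 = 69.6258
RR_MH = (61.1520 + 69.6243 + 105.4040) / (35.5385 + 36.4162 + 69.6258) = 236.1802 / 141.5805 = 1.66817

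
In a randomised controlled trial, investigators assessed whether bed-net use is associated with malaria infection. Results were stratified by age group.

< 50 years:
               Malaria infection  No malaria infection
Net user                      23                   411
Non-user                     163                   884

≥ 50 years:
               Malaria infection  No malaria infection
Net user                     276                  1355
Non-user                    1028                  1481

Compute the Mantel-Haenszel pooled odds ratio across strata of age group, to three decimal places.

OR_MH = Σ(aᵢdᵢ/nᵢ) / Σ(bᵢcᵢ/nᵢ), where nᵢ is the stratum total.
Stratum 1 (< 50 years): n = 1481; a·d/n = 23·884/1481 = 13.7286; b·c/n = 411·163/1481 = 45.2350
Stratum 2 (≥ 50 years): n = 4140; a·d/n = 276·1481/4140 = 98.7333; b·c/n = 1355·1028/4140 = 336.4589
OR_MH = (13.7286 + 98.7333) / (45.2350 + 336.4589) = 112.4619 / 381.6939 = 0.29464

0.295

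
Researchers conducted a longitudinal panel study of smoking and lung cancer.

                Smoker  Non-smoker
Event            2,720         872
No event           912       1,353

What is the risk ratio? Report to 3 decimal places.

Reading the table with exposure as columns: a = 2720 (Smoker, case), b = 912 (Smoker, non-case), c = 872 (Non-smoker, case), d = 1353.
Risk in exposed = 2720/3632 = 0.74890; risk in unexposed = 872/2225 = 0.39191.
RR = 0.74890 / 0.39191 = 1.91089
The risk among the exposed is 1.91 times that among the unexposed.

1.911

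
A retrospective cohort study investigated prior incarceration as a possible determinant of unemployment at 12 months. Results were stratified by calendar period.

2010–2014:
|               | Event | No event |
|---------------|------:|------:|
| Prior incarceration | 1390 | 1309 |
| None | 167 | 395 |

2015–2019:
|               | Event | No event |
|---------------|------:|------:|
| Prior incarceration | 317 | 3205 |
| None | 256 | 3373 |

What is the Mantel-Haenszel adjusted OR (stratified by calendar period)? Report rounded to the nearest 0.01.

OR_MH = Σ(aᵢdᵢ/nᵢ) / Σ(bᵢcᵢ/nᵢ), where nᵢ is the stratum total.
Stratum 1 (2010–2014): n = 3261; a·d/n = 1390·395/3261 = 168.3686; b·c/n = 1309·167/3261 = 67.0356
Stratum 2 (2015–2019): n = 7151; a·d/n = 317·3373/7151 = 149.5233; b·c/n = 3205·256/7151 = 114.7364
OR_MH = (168.3686 + 149.5233) / (67.0356 + 114.7364) = 317.8919 / 181.7720 = 1.74885

1.75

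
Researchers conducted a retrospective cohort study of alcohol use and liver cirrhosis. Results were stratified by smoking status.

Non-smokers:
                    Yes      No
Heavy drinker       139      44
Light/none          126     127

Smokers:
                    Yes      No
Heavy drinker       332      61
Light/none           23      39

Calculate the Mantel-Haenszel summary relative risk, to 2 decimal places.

RR_MH = Σ(aᵢ·n₀ᵢ/nᵢ) / Σ(cᵢ·n₁ᵢ/nᵢ), with n₁ᵢ = aᵢ+bᵢ (exposed), n₀ᵢ = cᵢ+dᵢ (unexposed), nᵢ = n₁ᵢ+n₀ᵢ.
Stratum 1 (Non-smokers): n₁ = 183, n₀ = 253, n = 436; a·n₀/n = 139·253/436 = 80.6583; c·n₁/n = 126·183/436 = 52.8853
Stratum 2 (Smokers): n₁ = 393, n₀ = 62, n = 455; a·n₀/n = 332·62/455 = 45.2396; c·n₁/n = 23·393/455 = 19.8659
RR_MH = (80.6583 + 45.2396) / (52.8853 + 19.8659) = 125.8978 / 72.7513 = 1.73052

1.73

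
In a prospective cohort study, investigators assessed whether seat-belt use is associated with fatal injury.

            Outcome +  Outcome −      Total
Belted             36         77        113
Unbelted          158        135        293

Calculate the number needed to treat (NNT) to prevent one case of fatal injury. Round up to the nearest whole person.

5

Risk in treated group = 36/113 = 0.31858; risk in control = 158/293 = 0.53925.
Absolute risk reduction = 0.53925 − 0.31858 = 0.22067
NNT = 1 / ARR = 1 / 0.22067 = 4.532 → round up → 5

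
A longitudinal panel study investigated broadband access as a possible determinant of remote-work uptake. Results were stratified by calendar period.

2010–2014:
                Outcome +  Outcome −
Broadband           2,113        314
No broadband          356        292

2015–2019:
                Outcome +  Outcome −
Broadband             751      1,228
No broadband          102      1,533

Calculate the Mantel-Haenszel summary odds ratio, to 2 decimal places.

7.31

OR_MH = Σ(aᵢdᵢ/nᵢ) / Σ(bᵢcᵢ/nᵢ), where nᵢ is the stratum total.
Stratum 1 (2010–2014): n = 3075; a·d/n = 2113·292/3075 = 200.6491; b·c/n = 314·356/3075 = 36.3525
Stratum 2 (2015–2019): n = 3614; a·d/n = 751·1533/3614 = 318.5620; b·c/n = 1228·102/3614 = 34.6586
OR_MH = (200.6491 + 318.5620) / (36.3525 + 34.6586) = 519.2111 / 71.0111 = 7.31169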